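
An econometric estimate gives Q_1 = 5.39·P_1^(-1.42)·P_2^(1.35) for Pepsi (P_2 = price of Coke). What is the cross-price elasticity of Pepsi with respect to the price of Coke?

1.35

In a log-linear (constant-elasticity) demand function, the coefficient on the exponent of P_2 is the cross-price elasticity.
ε = 1.35. Positive, so Pepsi and Coke are substitutes.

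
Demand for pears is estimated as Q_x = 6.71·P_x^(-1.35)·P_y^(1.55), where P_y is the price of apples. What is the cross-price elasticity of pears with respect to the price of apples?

In a log-linear (constant-elasticity) demand function, the coefficient on the exponent of P_y is the cross-price elasticity.
ε = 1.55. Positive, so pears and apples are substitutes.

1.55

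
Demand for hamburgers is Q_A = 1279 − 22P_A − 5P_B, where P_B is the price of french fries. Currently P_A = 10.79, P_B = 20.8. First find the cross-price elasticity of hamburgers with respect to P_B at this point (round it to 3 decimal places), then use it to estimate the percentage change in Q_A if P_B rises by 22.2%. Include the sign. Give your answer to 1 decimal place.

At P_A = 10.79, P_B = 20.8: Q_A = 937.62.
∂Q_A/∂P_B = -5.
ε = (∂Q_A/∂P_B)(P_B/Q_A) = -5.0000 × 20.8/937.62 ≈ -0.111.
%ΔQ_A ≈ ε × %ΔP_B = -0.111 × (22.2%) = -2.5%.

-2.5%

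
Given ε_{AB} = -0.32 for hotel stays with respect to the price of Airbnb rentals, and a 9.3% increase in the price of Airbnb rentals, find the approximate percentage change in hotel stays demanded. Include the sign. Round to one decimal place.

-3.0%

%ΔQ ≈ ε × %ΔP of Airbnb rentals = -0.32 × (9.3%) = -3.0%.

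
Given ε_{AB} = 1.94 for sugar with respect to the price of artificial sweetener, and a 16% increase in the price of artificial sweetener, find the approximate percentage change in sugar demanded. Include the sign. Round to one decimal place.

31.0%

%ΔQ ≈ ε × %ΔP of artificial sweetener = 1.94 × (16%) = 31.0%.
Demand for sugar rises by about 31.0%.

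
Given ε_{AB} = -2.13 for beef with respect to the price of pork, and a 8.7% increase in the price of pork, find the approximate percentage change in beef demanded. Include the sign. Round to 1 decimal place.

%ΔQ ≈ ε × %ΔP of pork = -2.13 × (8.7%) = -18.5%.
Demand for beef falls by about 18.5%.

-18.5%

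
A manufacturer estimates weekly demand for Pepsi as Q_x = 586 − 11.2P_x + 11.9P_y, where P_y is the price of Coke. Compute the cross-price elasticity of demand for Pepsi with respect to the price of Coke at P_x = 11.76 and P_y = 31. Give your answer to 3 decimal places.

At P_x = 11.76 and P_y = 31: Q_x = 823.188.
∂Q_x/∂P_y = 11.9.
ε = (∂Q_x/∂P_y)(P_y/Q_x) = 11.9 × (31/823.188) ≈ 0.448.
Since ε > 0, Pepsi and Coke are substitutes.

0.448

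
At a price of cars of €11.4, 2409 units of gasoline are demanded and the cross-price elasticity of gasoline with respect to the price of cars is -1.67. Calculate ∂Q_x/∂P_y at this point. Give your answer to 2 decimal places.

ε = (∂Q_x/∂P_y)·(P_y/Q_x) ⇒ ∂Q_x/∂P_y = ε·Q_x/P_y = -1.67 × 2409/11.4 ≈ -352.90.

-352.90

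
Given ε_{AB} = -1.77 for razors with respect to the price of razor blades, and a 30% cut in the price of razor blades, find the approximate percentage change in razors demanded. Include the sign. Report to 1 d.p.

53.1%

%ΔQ ≈ ε × %ΔP of razor blades = -1.77 × (-30%) = 53.1%.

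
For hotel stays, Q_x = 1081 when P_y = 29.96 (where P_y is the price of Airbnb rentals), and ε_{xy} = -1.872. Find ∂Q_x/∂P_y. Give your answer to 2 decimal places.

-67.54

ε = (∂Q_x/∂P_y)·(P_y/Q_x) ⇒ ∂Q_x/∂P_y = ε·Q_x/P_y = -1.872 × 1081/29.96 ≈ -67.54.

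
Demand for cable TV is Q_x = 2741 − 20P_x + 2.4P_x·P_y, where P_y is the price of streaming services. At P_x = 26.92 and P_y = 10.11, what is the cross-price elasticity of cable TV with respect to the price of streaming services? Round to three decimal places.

0.229

At P_x = 26.92 and P_y = 10.11: Q_x = 2855.787.
∂Q_x/∂P_y = 2.4P_x = 2.4(26.92) = 64.6080.
ε = (∂Q_x/∂P_y)(P_y/Q_x) = 64.6080 × (10.11/2855.787) ≈ 0.229.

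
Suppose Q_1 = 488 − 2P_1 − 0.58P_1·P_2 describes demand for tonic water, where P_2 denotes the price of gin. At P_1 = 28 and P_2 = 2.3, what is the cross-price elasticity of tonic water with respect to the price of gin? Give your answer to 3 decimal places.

At P_1 = 28 and P_2 = 2.3: Q_1 = 394.648.
∂Q_1/∂P_2 = -0.58P_1 = -0.58(28) = -16.2400.
ε = (∂Q_1/∂P_2)(P_2/Q_1) = -16.2400 × (2.3/394.648) ≈ -0.095.

-0.095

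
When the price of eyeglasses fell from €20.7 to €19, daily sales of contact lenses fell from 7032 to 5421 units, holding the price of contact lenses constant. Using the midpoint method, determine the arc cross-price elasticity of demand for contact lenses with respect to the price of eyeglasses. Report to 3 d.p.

ΔQ_A = 5421 − 7032 = -1611; ΔP_B = 19 − 20.7 = -1.7.
Midpoints: Q̄_A = 6226.5, P̄_B = 19.85.
ε = (ΔQ_A/Q̄_A)/(ΔP_B/P̄_B) = (-1611/6226.5)/(-1.7/19.85) ≈ 3.021.
ε > 0: contact lenses and eyeglasses are substitutes.

3.021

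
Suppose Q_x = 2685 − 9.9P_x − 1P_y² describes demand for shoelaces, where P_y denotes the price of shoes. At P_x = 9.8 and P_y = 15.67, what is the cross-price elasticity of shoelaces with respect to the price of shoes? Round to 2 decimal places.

-0.21

At P_x = 9.8 and P_y = 15.67: Q_x = 2342.431.
∂Q_x/∂P_y = -2P_y = -2(15.67) = -31.3400.
ε = (∂Q_x/∂P_y)(P_y/Q_x) = -31.3400 × (15.67/2342.431) ≈ -0.21.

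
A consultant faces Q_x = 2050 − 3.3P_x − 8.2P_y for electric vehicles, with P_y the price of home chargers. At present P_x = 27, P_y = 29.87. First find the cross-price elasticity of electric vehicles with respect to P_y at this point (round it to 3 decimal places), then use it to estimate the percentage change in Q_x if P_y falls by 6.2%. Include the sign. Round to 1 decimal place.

0.9%

At P_x = 27, P_y = 29.87: Q_x = 1715.966.
∂Q_x/∂P_y = -8.2.
ε = (∂Q_x/∂P_y)(P_y/Q_x) = -8.2000 × 29.87/1715.966 ≈ -0.143.
%ΔQ_x ≈ ε × %ΔP_y = -0.143 × (-6.2%) = 0.9%.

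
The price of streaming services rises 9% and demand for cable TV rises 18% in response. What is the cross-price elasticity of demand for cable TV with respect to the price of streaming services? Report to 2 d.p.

2.00

ε = (%ΔQ of cable TV) / (%ΔP of streaming services) = (18%) / (9%) ≈ 2.00.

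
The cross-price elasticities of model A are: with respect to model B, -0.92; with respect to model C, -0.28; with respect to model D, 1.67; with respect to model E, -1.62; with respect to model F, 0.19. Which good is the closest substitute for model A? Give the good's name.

model D

Substitutes have ε > 0. Among the positive values, 1.67 (model D) is largest.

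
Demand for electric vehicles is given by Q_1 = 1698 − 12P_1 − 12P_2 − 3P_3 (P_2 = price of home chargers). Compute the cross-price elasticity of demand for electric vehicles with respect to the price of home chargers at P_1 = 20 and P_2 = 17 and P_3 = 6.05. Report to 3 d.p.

At P_1 = 20 and P_2 = 17 and P_3 = 6.05: Q_1 = 1235.85.
∂Q_1/∂P_2 = -12.
ε = (∂Q_1/∂P_2)(P_2/Q_1) = -12 × (17/1235.85) ≈ -0.165.

-0.165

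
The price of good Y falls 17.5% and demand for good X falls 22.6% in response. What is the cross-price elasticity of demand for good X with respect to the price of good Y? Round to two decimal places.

1.29

ε = (%ΔQ of good X) / (%ΔP of good Y) = (-22.6%) / (-17.5%) ≈ 1.29.
Positive cross-price elasticity: substitutes.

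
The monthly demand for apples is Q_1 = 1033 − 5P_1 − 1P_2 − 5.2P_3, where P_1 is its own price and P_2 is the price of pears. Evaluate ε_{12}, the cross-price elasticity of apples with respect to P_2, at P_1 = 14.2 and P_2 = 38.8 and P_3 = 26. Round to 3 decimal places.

-0.049

At P_1 = 14.2 and P_2 = 38.8 and P_3 = 26: Q_1 = 788.
∂Q_1/∂P_2 = -1.
ε = (∂Q_1/∂P_2)(P_2/Q_1) = -1 × (38.8/788) ≈ -0.049.
Since ε < 0, apples and pears are complements.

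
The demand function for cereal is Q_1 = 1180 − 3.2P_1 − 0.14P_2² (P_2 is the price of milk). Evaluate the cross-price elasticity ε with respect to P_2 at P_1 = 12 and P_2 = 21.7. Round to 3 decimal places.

-0.123

At P_1 = 12 and P_2 = 21.7: Q_1 = 1075.675.
∂Q_1/∂P_2 = -0.28P_2 = -0.28(21.7) = -6.0760.
ε = (∂Q_1/∂P_2)(P_2/Q_1) = -6.0760 × (21.7/1075.675) ≈ -0.123.
ε < 0: complements.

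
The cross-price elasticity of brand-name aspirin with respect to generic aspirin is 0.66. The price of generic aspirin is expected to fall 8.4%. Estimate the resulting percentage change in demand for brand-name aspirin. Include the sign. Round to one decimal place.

%ΔQ ≈ ε × %ΔP of generic aspirin = 0.66 × (-8.4%) = -5.5%.

-5.5%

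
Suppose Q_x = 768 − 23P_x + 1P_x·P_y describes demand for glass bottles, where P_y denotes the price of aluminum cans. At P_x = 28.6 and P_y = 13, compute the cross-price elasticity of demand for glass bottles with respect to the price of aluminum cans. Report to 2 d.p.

0.77

At P_x = 28.6 and P_y = 13: Q_x = 482.
∂Q_x/∂P_y = 1P_x = 1(28.6) = 28.6000.
ε = (∂Q_x/∂P_y)(P_y/Q_x) = 28.6000 × (13/482) ≈ 0.77.
ε > 0: substitutes.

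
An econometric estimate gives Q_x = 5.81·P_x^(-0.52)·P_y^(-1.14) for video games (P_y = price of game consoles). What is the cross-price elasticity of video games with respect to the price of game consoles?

In a log-linear (constant-elasticity) demand function, the coefficient on the exponent of P_y is the cross-price elasticity.
ε = -1.14. Negative, so video games and game consoles are complements.

-1.14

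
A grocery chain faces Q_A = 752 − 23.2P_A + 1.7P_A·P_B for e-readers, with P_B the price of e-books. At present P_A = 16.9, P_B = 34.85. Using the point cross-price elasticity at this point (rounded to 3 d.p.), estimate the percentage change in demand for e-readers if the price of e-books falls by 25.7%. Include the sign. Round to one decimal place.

At P_A = 16.9, P_B = 34.85: Q_A = 1361.160.
∂Q_A/∂P_B = 1.7P_A = 28.7300.
ε = (∂Q_A/∂P_B)(P_B/Q_A) = 28.7300 × 34.85/1361.160 ≈ 0.736.
%ΔQ_A ≈ ε × %ΔP_B = 0.736 × (-25.7%) = -18.9%.

-18.9%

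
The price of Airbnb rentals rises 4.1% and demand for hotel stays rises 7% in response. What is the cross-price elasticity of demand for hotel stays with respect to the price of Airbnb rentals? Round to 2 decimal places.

1.71

ε = (%ΔQ of hotel stays) / (%ΔP of Airbnb rentals) = (7%) / (4.1%) ≈ 1.71.
Positive cross-price elasticity: substitutes.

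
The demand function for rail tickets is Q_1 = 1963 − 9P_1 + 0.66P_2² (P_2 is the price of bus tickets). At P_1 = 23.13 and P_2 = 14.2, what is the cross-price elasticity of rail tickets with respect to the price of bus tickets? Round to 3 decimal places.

At P_1 = 23.13 and P_2 = 14.2: Q_1 = 1887.912.
∂Q_1/∂P_2 = 1.32P_2 = 1.32(14.2) = 18.7440.
ε = (∂Q_1/∂P_2)(P_2/Q_1) = 18.7440 × (14.2/1887.912) ≈ 0.141.

0.141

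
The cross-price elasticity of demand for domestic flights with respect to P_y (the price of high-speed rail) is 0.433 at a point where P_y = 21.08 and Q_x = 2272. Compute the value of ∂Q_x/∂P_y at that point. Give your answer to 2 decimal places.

46.67

ε = (∂Q_x/∂P_y)·(P_y/Q_x) ⇒ ∂Q_x/∂P_y = ε·Q_x/P_y = 0.433 × 2272/21.08 ≈ 46.67.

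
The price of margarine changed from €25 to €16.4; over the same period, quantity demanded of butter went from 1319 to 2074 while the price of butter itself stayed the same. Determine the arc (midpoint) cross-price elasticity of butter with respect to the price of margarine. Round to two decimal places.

-1.07

ΔQ_A = 2074 − 1319 = 755; ΔP_B = 16.4 − 25 = -8.6.
Midpoints: Q̄_A = 1696.5, P̄_B = 20.70.
ε = (ΔQ_A/Q̄_A)/(ΔP_B/P̄_B) = (755/1696.5)/(-8.6/20.70) ≈ -1.07.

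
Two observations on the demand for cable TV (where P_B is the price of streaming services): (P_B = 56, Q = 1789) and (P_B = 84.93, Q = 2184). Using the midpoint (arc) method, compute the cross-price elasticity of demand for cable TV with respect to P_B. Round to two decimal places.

ΔQ_A = 2184 − 1789 = 395; ΔP_B = 84.93 − 56 = 28.93.
Midpoints: Q̄_A = 1986.5, P̄_B = 70.47.
ε = (ΔQ_A/Q̄_A)/(ΔP_B/P̄_B) = (395/1986.5)/(28.93/70.47) ≈ 0.48.

0.48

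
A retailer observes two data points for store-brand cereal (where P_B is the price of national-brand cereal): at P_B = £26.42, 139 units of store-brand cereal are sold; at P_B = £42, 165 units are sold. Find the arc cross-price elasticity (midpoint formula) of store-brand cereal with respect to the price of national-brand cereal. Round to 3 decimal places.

ΔQ_A = 165 − 139 = 26; ΔP_B = 42 − 26.42 = 15.58.
Midpoints: Q̄_A = 152.0, P̄_B = 34.21.
ε = (ΔQ_A/Q̄_A)/(ΔP_B/P̄_B) = (26/152.0)/(15.58/34.21) ≈ 0.376.
ε > 0: store-brand cereal and national-brand cereal are substitutes.

0.376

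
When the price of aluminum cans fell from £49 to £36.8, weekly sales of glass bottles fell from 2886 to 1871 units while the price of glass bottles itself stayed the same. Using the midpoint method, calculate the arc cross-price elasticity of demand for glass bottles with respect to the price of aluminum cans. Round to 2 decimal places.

ΔQ_A = 1871 − 2886 = -1015; ΔP_B = 36.8 − 49 = -12.2.
Midpoints: Q̄_A = 2378.5, P̄_B = 42.90.
ε = (ΔQ_A/Q̄_A)/(ΔP_B/P̄_B) = (-1015/2378.5)/(-12.2/42.90) ≈ 1.50.

1.50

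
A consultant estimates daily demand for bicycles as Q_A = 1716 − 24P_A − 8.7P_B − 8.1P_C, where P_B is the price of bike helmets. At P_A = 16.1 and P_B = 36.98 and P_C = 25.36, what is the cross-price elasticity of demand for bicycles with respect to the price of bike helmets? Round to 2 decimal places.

At P_A = 16.1 and P_B = 36.98 and P_C = 25.36: Q_A = 802.458.
∂Q_A/∂P_B = -8.7.
ε = (∂Q_A/∂P_B)(P_B/Q_A) = -8.7 × (36.98/802.458) ≈ -0.40.
Since ε < 0, bicycles and bike helmets are complements.

-0.40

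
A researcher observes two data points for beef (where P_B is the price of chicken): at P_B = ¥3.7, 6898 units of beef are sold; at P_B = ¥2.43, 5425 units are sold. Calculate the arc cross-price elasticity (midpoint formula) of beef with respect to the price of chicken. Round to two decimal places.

0.58

ΔQ_A = 5425 − 6898 = -1473; ΔP_B = 2.43 − 3.7 = -1.27.
Midpoints: Q̄_A = 6161.5, P̄_B = 3.07.
ε = (ΔQ_A/Q̄_A)/(ΔP_B/P̄_B) = (-1473/6161.5)/(-1.27/3.07) ≈ 0.58.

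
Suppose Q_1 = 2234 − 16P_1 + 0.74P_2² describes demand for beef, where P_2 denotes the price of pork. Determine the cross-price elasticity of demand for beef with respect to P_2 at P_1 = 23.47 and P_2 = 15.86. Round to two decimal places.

0.18

At P_1 = 23.47 and P_2 = 15.86: Q_1 = 2044.619.
∂Q_1/∂P_2 = 1.48P_2 = 1.48(15.86) = 23.4728.
ε = (∂Q_1/∂P_2)(P_2/Q_1) = 23.4728 × (15.86/2044.619) ≈ 0.18.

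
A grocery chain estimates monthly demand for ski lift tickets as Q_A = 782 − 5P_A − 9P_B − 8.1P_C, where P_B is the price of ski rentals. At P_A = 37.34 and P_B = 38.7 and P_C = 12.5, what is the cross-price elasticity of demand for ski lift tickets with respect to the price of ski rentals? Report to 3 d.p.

-2.390

At P_A = 37.34 and P_B = 38.7 and P_C = 12.5: Q_A = 145.75.
∂Q_A/∂P_B = -9.
ε = (∂Q_A/∂P_B)(P_B/Q_A) = -9 × (38.7/145.75) ≈ -2.390.
Since ε < 0, ski lift tickets and ski rentals are complements.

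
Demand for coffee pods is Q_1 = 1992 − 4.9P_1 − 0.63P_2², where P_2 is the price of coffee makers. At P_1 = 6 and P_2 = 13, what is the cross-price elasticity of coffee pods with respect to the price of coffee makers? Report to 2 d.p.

At P_1 = 6 and P_2 = 13: Q_1 = 1856.13.
∂Q_1/∂P_2 = -1.26P_2 = -1.26(13) = -16.3800.
ε = (∂Q_1/∂P_2)(P_2/Q_1) = -16.3800 × (13/1856.13) ≈ -0.11.

-0.11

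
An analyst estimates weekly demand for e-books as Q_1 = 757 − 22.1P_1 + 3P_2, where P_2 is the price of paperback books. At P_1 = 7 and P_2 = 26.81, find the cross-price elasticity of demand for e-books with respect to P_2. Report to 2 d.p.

0.12

At P_1 = 7 and P_2 = 26.81: Q_1 = 682.73.
∂Q_1/∂P_2 = 3.
ε = (∂Q_1/∂P_2)(P_2/Q_1) = 3 × (26.81/682.73) ≈ 0.12.
Since ε > 0, e-books and paperback books are substitutes.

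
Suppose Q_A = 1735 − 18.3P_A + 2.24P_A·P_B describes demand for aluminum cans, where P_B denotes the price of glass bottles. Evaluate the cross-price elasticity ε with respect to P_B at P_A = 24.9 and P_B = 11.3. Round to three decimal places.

0.330

At P_A = 24.9 and P_B = 11.3: Q_A = 1909.599.
∂Q_A/∂P_B = 2.24P_A = 2.24(24.9) = 55.7760.
ε = (∂Q_A/∂P_B)(P_B/Q_A) = 55.7760 × (11.3/1909.599) ≈ 0.330.
ε > 0: substitutes.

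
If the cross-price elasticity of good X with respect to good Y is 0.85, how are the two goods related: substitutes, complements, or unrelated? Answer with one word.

ε = 0.85 > 0, so a higher price of good Y raises demand for good X: substitutes.

substitutes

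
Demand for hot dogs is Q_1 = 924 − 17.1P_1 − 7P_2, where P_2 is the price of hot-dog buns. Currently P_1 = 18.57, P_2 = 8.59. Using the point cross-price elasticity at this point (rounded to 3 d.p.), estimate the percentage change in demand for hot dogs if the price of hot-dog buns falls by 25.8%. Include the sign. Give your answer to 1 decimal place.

2.8%

At P_1 = 18.57, P_2 = 8.59: Q_1 = 546.323.
∂Q_1/∂P_2 = -7.
ε = (∂Q_1/∂P_2)(P_2/Q_1) = -7.0000 × 8.59/546.323 ≈ -0.110.
%ΔQ_1 ≈ ε × %ΔP_2 = -0.110 × (-25.8%) = 2.8%.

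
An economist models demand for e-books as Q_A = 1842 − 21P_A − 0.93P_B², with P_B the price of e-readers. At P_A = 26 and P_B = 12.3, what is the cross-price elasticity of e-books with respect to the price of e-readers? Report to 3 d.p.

-0.244

At P_A = 26 and P_B = 12.3: Q_A = 1155.300.
∂Q_A/∂P_B = -1.86P_B = -1.86(12.3) = -22.8780.
ε = (∂Q_A/∂P_B)(P_B/Q_A) = -22.8780 × (12.3/1155.300) ≈ -0.244.
ε < 0: complements.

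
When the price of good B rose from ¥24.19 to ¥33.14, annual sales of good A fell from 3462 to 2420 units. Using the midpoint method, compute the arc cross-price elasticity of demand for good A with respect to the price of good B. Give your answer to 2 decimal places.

-1.13

ΔQ_A = 2420 − 3462 = -1042; ΔP_B = 33.14 − 24.19 = 8.95.
Midpoints: Q̄_A = 2941.0, P̄_B = 28.66.
ε = (ΔQ_A/Q̄_A)/(ΔP_B/P̄_B) = (-1042/2941.0)/(8.95/28.66) ≈ -1.13.
ε < 0: good A and good B are complements.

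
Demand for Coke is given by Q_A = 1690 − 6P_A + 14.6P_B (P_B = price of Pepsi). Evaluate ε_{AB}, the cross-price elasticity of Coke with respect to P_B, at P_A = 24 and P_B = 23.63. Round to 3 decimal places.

0.182

At P_A = 24 and P_B = 23.63: Q_A = 1890.998.
∂Q_A/∂P_B = 14.6.
ε = (∂Q_A/∂P_B)(P_B/Q_A) = 14.6 × (23.63/1890.998) ≈ 0.182.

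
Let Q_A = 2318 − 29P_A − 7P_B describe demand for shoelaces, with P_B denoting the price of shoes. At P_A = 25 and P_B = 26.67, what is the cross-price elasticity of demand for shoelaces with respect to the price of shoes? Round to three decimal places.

At P_A = 25 and P_B = 26.67: Q_A = 1406.31.
∂Q_A/∂P_B = -7.
ε = (∂Q_A/∂P_B)(P_B/Q_A) = -7 × (26.67/1406.31) ≈ -0.133.

-0.133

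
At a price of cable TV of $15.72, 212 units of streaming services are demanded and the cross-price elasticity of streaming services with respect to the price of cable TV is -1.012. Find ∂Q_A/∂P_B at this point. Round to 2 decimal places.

-13.65

ε = (∂Q_A/∂P_B)·(P_B/Q_A) ⇒ ∂Q_A/∂P_B = ε·Q_A/P_B = -1.012 × 212/15.72 ≈ -13.65.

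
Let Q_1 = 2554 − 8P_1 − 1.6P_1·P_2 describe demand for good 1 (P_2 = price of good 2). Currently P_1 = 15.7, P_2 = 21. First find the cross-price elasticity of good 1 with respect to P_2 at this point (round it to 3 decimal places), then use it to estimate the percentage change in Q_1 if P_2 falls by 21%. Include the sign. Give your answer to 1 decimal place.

At P_1 = 15.7, P_2 = 21: Q_1 = 1900.88.
∂Q_1/∂P_2 = -1.6P_1 = -25.1200.
ε = (∂Q_1/∂P_2)(P_2/Q_1) = -25.1200 × 21/1900.88 ≈ -0.278.
%ΔQ_1 ≈ ε × %ΔP_2 = -0.278 × (-21%) = 5.8%.

5.8%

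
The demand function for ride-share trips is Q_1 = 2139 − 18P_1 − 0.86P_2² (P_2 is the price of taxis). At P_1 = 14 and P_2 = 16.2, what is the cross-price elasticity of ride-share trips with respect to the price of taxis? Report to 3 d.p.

-0.272

At P_1 = 14 and P_2 = 16.2: Q_1 = 1661.302.
∂Q_1/∂P_2 = -1.72P_2 = -1.72(16.2) = -27.8640.
ε = (∂Q_1/∂P_2)(P_2/Q_1) = -27.8640 × (16.2/1661.302) ≈ -0.272.
ε < 0: complements.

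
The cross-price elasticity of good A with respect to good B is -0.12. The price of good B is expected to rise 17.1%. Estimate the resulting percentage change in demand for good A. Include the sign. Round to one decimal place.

-2.1%

%ΔQ ≈ ε × %ΔP of good B = -0.12 × (17.1%) = -2.1%.
Demand for good A falls by about 2.1%.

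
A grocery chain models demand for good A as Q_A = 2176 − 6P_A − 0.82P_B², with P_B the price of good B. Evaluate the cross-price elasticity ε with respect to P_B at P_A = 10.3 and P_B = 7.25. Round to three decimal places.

At P_A = 10.3 and P_B = 7.25: Q_A = 2071.099.
∂Q_A/∂P_B = -1.64P_B = -1.64(7.25) = -11.8900.
ε = (∂Q_A/∂P_B)(P_B/Q_A) = -11.8900 × (7.25/2071.099) ≈ -0.042.
ε < 0: complements.

-0.042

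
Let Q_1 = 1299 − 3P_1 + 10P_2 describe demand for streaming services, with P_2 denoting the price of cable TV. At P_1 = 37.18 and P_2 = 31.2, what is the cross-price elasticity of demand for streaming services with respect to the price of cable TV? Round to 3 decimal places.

0.208

At P_1 = 37.18 and P_2 = 31.2: Q_1 = 1499.46.
∂Q_1/∂P_2 = 10.
ε = (∂Q_1/∂P_2)(P_2/Q_1) = 10 × (31.2/1499.46) ≈ 0.208.
Since ε > 0, streaming services and cable TV are substitutes.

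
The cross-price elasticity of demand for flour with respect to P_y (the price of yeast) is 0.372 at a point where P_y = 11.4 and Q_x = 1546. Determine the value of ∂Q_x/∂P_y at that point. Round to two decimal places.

50.45

ε = (∂Q_x/∂P_y)·(P_y/Q_x) ⇒ ∂Q_x/∂P_y = ε·Q_x/P_y = 0.372 × 1546/11.4 ≈ 50.45.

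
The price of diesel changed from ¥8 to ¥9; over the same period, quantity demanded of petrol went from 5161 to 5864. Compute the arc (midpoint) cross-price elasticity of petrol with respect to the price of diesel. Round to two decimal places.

ΔQ_A = 5864 − 5161 = 703; ΔP_B = 9 − 8 = 1.
Midpoints: Q̄_A = 5512.5, P̄_B = 8.50.
ε = (ΔQ_A/Q̄_A)/(ΔP_B/P̄_B) = (703/5512.5)/(1/8.50) ≈ 1.08.

1.08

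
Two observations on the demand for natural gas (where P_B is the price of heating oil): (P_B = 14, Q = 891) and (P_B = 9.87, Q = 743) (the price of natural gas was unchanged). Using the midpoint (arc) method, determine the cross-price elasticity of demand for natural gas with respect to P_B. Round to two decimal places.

ΔQ_A = 743 − 891 = -148; ΔP_B = 9.87 − 14 = -4.13.
Midpoints: Q̄_A = 817.0, P̄_B = 11.93.
ε = (ΔQ_A/Q̄_A)/(ΔP_B/P̄_B) = (-148/817.0)/(-4.13/11.93) ≈ 0.52.

0.52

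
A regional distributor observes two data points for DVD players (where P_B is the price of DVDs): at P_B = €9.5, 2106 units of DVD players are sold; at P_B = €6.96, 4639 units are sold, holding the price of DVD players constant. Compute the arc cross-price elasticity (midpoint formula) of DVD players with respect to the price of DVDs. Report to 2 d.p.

-2.43

ΔQ_A = 4639 − 2106 = 2533; ΔP_B = 6.96 − 9.5 = -2.54.
Midpoints: Q̄_A = 3372.5, P̄_B = 8.23.
ε = (ΔQ_A/Q̄_A)/(ΔP_B/P̄_B) = (2533/3372.5)/(-2.54/8.23) ≈ -2.43.
ε < 0: DVD players and DVDs are complements.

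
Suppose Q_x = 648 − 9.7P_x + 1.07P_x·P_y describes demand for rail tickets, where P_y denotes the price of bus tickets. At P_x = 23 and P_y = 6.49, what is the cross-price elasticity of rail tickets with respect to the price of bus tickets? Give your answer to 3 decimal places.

0.273

At P_x = 23 and P_y = 6.49: Q_x = 584.619.
∂Q_x/∂P_y = 1.07P_x = 1.07(23) = 24.6100.
ε = (∂Q_x/∂P_y)(P_y/Q_x) = 24.6100 × (6.49/584.619) ≈ 0.273.
ε > 0: substitutes.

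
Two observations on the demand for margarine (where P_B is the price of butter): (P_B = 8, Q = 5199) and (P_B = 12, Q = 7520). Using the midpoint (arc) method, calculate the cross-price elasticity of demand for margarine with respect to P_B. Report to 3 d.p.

0.912

ΔQ_A = 7520 − 5199 = 2321; ΔP_B = 12 − 8 = 4.
Midpoints: Q̄_A = 6359.5, P̄_B = 10.00.
ε = (ΔQ_A/Q̄_A)/(ΔP_B/P̄_B) = (2321/6359.5)/(4/10.00) ≈ 0.912.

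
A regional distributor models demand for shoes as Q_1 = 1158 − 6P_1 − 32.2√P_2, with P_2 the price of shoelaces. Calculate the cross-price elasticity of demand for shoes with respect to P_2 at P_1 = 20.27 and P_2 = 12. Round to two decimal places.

-0.06

At P_1 = 20.27 and P_2 = 12: Q_1 = 924.836.
∂Q_1/∂P_2 = -32.2/(2√P_2) = -32.2/(2√12) = -4.6477.
ε = (∂Q_1/∂P_2)(P_2/Q_1) = -4.6477 × (12/924.836) ≈ -0.06.
ε < 0: complements.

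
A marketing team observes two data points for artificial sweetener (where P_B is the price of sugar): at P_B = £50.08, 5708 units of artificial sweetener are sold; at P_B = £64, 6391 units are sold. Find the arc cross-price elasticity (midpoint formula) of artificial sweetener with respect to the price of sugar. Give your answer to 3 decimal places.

ΔQ_A = 6391 − 5708 = 683; ΔP_B = 64 − 50.08 = 13.92.
Midpoints: Q̄_A = 6049.5, P̄_B = 57.04.
ε = (ΔQ_A/Q̄_A)/(ΔP_B/P̄_B) = (683/6049.5)/(13.92/57.04) ≈ 0.463.

0.463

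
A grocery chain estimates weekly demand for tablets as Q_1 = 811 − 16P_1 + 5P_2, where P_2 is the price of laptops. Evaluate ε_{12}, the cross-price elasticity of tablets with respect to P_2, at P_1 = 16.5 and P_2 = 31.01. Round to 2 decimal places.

At P_1 = 16.5 and P_2 = 31.01: Q_1 = 702.05.
∂Q_1/∂P_2 = 5.
ε = (∂Q_1/∂P_2)(P_2/Q_1) = 5 × (31.01/702.05) ≈ 0.22.

0.22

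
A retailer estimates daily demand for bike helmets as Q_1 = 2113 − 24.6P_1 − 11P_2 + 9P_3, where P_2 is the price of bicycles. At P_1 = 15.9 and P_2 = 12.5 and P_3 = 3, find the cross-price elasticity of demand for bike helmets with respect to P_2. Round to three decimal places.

At P_1 = 15.9 and P_2 = 12.5 and P_3 = 3: Q_1 = 1611.36.
∂Q_1/∂P_2 = -11.
ε = (∂Q_1/∂P_2)(P_2/Q_1) = -11 × (12.5/1611.36) ≈ -0.085.

-0.085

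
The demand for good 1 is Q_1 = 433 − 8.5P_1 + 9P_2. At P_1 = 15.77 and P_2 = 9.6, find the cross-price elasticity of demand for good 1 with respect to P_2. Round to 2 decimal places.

At P_1 = 15.77 and P_2 = 9.6: Q_1 = 385.355.
∂Q_1/∂P_2 = 9.
ε = (∂Q_1/∂P_2)(P_2/Q_1) = 9 × (9.6/385.355) ≈ 0.22.

0.22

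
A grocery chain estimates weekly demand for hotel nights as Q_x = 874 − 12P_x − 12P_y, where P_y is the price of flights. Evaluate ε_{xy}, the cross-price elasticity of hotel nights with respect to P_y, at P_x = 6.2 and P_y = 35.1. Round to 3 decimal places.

-1.113

At P_x = 6.2 and P_y = 35.1: Q_x = 378.4.
∂Q_x/∂P_y = -12.
ε = (∂Q_x/∂P_y)(P_y/Q_x) = -12 × (35.1/378.4) ≈ -1.113.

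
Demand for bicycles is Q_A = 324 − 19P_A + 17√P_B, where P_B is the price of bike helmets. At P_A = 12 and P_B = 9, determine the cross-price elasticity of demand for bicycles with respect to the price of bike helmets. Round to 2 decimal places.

At P_A = 12 and P_B = 9: Q_A = 147.
∂Q_A/∂P_B = 17/(2√P_B) = 17/(2√9) = 2.8333.
ε = (∂Q_A/∂P_B)(P_B/Q_A) = 2.8333 × (9/147) ≈ 0.17.
ε > 0: substitutes.

0.17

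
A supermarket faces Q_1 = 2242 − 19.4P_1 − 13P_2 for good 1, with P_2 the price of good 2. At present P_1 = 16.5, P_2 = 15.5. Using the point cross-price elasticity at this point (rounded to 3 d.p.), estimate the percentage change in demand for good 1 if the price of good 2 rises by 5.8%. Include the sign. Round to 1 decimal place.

At P_1 = 16.5, P_2 = 15.5: Q_1 = 1720.4.
∂Q_1/∂P_2 = -13.
ε = (∂Q_1/∂P_2)(P_2/Q_1) = -13.0000 × 15.5/1720.4 ≈ -0.117.
%ΔQ_1 ≈ ε × %ΔP_2 = -0.117 × (5.8%) = -0.7%.

-0.7%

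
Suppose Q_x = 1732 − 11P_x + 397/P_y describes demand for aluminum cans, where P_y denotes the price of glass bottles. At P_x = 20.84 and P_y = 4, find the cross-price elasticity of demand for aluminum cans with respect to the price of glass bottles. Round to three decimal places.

-0.062

At P_x = 20.84 and P_y = 4: Q_x = 1602.01.
∂Q_x/∂P_y = −397/P_y² = -24.8125.
ε = (∂Q_x/∂P_y)(P_y/Q_x) = -24.8125 × (4/1602.01) ≈ -0.062.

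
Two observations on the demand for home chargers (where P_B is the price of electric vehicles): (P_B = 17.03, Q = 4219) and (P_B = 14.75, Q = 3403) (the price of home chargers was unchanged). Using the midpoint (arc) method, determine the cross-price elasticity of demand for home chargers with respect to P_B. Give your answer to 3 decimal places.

1.492

ΔQ_A = 3403 − 4219 = -816; ΔP_B = 14.75 − 17.03 = -2.28.
Midpoints: Q̄_A = 3811.0, P̄_B = 15.89.
ε = (ΔQ_A/Q̄_A)/(ΔP_B/P̄_B) = (-816/3811.0)/(-2.28/15.89) ≈ 1.492.
ε > 0: home chargers and electric vehicles are substitutes.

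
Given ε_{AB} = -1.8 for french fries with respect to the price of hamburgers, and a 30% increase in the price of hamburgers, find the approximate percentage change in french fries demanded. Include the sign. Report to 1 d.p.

%ΔQ ≈ ε × %ΔP of hamburgers = -1.8 × (30%) = -54.0%.

-54.0%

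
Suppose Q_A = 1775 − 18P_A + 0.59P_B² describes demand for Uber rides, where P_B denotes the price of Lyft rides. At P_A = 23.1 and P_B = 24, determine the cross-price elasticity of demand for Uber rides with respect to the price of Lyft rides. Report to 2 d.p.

0.40

At P_A = 23.1 and P_B = 24: Q_A = 1699.04.
∂Q_A/∂P_B = 1.18P_B = 1.18(24) = 28.3200.
ε = (∂Q_A/∂P_B)(P_B/Q_A) = 28.3200 × (24/1699.04) ≈ 0.40.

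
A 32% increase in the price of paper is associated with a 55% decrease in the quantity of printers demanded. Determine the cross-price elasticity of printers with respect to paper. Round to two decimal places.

ε = (%ΔQ of printers) / (%ΔP of paper) = (-55%) / (32%) ≈ -1.72.
Negative cross-price elasticity: complements.

-1.72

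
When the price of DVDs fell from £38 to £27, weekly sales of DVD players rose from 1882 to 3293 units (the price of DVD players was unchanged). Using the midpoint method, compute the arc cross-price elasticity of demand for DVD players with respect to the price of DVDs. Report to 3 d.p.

-1.611

ΔQ_A = 3293 − 1882 = 1411; ΔP_B = 27 − 38 = -11.
Midpoints: Q̄_A = 2587.5, P̄_B = 32.50.
ε = (ΔQ_A/Q̄_A)/(ΔP_B/P̄_B) = (1411/2587.5)/(-11/32.50) ≈ -1.611.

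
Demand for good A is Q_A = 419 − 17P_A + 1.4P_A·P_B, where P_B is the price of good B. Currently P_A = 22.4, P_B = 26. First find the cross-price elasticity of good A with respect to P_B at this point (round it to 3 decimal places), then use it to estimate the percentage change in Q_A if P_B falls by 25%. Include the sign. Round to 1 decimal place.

-23.9%

At P_A = 22.4, P_B = 26: Q_A = 853.56.
∂Q_A/∂P_B = 1.4P_A = 31.3600.
ε = (∂Q_A/∂P_B)(P_B/Q_A) = 31.3600 × 26/853.56 ≈ 0.955.
%ΔQ_A ≈ ε × %ΔP_B = 0.955 × (-25%) = -23.9%.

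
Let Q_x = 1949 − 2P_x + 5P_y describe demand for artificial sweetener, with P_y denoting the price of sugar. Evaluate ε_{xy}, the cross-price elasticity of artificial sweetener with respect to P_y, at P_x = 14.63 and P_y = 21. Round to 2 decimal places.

0.05

At P_x = 14.63 and P_y = 21: Q_x = 2024.74.
∂Q_x/∂P_y = 5.
ε = (∂Q_x/∂P_y)(P_y/Q_x) = 5 × (21/2024.74) ≈ 0.05.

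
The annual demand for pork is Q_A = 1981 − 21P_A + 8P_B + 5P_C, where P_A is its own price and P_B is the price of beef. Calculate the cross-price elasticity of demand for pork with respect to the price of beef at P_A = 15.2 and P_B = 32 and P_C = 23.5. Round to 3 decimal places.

At P_A = 15.2 and P_B = 32 and P_C = 23.5: Q_A = 2035.3.
∂Q_A/∂P_B = 8.
ε = (∂Q_A/∂P_B)(P_B/Q_A) = 8 × (32/2035.3) ≈ 0.126.

0.126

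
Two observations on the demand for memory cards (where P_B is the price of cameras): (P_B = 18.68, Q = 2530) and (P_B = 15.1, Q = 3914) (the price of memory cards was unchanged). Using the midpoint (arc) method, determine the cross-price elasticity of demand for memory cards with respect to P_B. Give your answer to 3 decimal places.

ΔQ_A = 3914 − 2530 = 1384; ΔP_B = 15.1 − 18.68 = -3.58.
Midpoints: Q̄_A = 3222.0, P̄_B = 16.89.
ε = (ΔQ_A/Q̄_A)/(ΔP_B/P̄_B) = (1384/3222.0)/(-3.58/16.89) ≈ -2.027.
ε < 0: memory cards and cameras are complements.

-2.027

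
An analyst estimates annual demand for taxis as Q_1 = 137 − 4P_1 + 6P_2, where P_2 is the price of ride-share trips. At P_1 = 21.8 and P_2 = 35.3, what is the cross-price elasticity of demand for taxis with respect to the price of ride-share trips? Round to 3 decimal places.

0.810

At P_1 = 21.8 and P_2 = 35.3: Q_1 = 261.6.
∂Q_1/∂P_2 = 6.
ε = (∂Q_1/∂P_2)(P_2/Q_1) = 6 × (35.3/261.6) ≈ 0.810.
Since ε > 0, taxis and ride-share trips are substitutes.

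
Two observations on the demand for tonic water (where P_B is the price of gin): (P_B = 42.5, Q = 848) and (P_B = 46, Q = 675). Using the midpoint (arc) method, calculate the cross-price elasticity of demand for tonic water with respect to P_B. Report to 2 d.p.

ΔQ_A = 675 − 848 = -173; ΔP_B = 46 − 42.5 = 3.5.
Midpoints: Q̄_A = 761.5, P̄_B = 44.25.
ε = (ΔQ_A/Q̄_A)/(ΔP_B/P̄_B) = (-173/761.5)/(3.5/44.25) ≈ -2.87.
ε < 0: tonic water and gin are complements.

-2.87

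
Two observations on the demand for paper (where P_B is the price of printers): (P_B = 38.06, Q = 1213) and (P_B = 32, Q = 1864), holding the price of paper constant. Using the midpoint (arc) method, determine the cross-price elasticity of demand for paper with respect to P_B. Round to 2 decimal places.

-2.45

ΔQ_A = 1864 − 1213 = 651; ΔP_B = 32 − 38.06 = -6.06.
Midpoints: Q̄_A = 1538.5, P̄_B = 35.03.
ε = (ΔQ_A/Q̄_A)/(ΔP_B/P̄_B) = (651/1538.5)/(-6.06/35.03) ≈ -2.45.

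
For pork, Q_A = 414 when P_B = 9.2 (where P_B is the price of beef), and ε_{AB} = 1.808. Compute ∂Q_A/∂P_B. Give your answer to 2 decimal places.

81.36

ε = (∂Q_A/∂P_B)·(P_B/Q_A) ⇒ ∂Q_A/∂P_B = ε·Q_A/P_B = 1.808 × 414/9.2 ≈ 81.36.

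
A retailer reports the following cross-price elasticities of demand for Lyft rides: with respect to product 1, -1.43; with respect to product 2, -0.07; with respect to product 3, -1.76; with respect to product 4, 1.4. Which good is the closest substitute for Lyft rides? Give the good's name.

product 4

Substitutes have ε > 0. Among the positive values, 1.4 (product 4) is largest.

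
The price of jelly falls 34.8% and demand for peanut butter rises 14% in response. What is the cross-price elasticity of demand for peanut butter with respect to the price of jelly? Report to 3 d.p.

ε = (%ΔQ of peanut butter) / (%ΔP of jelly) = (14%) / (-34.8%) ≈ -0.402.

-0.402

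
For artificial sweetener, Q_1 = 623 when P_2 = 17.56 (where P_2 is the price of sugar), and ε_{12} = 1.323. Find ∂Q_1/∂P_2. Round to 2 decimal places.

46.94

ε = (∂Q_1/∂P_2)·(P_2/Q_1) ⇒ ∂Q_1/∂P_2 = ε·Q_1/P_2 = 1.323 × 623/17.56 ≈ 46.94.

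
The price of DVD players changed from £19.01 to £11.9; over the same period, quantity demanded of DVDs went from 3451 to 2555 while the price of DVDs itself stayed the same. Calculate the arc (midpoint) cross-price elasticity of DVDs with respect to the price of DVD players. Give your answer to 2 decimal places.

ΔQ_A = 2555 − 3451 = -896; ΔP_B = 11.9 − 19.01 = -7.11.
Midpoints: Q̄_A = 3003.0, P̄_B = 15.46.
ε = (ΔQ_A/Q̄_A)/(ΔP_B/P̄_B) = (-896/3003.0)/(-7.11/15.46) ≈ 0.65.
ε > 0: DVDs and DVD players are substitutes.

0.65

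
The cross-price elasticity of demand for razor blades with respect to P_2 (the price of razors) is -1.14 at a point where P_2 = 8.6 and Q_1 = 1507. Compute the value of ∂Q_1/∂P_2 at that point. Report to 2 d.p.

ε = (∂Q_1/∂P_2)·(P_2/Q_1) ⇒ ∂Q_1/∂P_2 = ε·Q_1/P_2 = -1.14 × 1507/8.6 ≈ -199.77.

-199.77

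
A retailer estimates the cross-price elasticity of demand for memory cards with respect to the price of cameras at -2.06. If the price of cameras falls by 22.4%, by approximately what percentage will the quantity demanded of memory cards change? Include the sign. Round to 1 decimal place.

%ΔQ ≈ ε × %ΔP of cameras = -2.06 × (-22.4%) = 46.1%.
Demand for memory cards rises by about 46.1%.

46.1%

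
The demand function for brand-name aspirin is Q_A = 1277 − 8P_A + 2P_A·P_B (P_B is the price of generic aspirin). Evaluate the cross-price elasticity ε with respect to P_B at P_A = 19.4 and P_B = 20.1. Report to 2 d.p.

At P_A = 19.4 and P_B = 20.1: Q_A = 1901.68.
∂Q_A/∂P_B = 2P_A = 2(19.4) = 38.8000.
ε = (∂Q_A/∂P_B)(P_B/Q_A) = 38.8000 × (20.1/1901.68) ≈ 0.41.
ε > 0: substitutes.

0.41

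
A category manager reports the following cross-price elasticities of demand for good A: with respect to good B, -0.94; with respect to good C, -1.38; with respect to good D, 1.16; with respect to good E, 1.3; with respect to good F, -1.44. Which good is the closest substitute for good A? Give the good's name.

Substitutes have ε > 0. Among the positive values, 1.3 (good E) is largest.

good E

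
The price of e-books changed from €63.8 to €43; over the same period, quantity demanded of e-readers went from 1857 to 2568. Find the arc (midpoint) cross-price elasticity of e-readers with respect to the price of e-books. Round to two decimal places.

ΔQ_A = 2568 − 1857 = 711; ΔP_B = 43 − 63.8 = -20.8.
Midpoints: Q̄_A = 2212.5, P̄_B = 53.40.
ε = (ΔQ_A/Q̄_A)/(ΔP_B/P̄_B) = (711/2212.5)/(-20.8/53.40) ≈ -0.83.

-0.83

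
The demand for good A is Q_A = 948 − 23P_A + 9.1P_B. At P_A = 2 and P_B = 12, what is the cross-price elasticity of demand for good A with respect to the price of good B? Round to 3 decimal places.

At P_A = 2 and P_B = 12: Q_A = 1011.2.
∂Q_A/∂P_B = 9.1.
ε = (∂Q_A/∂P_B)(P_B/Q_A) = 9.1 × (12/1011.2) ≈ 0.108.

0.108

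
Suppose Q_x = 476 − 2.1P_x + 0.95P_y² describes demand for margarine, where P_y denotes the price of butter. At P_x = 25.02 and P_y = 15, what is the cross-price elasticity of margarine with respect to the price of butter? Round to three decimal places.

At P_x = 25.02 and P_y = 15: Q_x = 637.208.
∂Q_x/∂P_y = 1.9P_y = 1.9(15) = 28.5000.
ε = (∂Q_x/∂P_y)(P_y/Q_x) = 28.5000 × (15/637.208) ≈ 0.671.
ε > 0: substitutes.

0.671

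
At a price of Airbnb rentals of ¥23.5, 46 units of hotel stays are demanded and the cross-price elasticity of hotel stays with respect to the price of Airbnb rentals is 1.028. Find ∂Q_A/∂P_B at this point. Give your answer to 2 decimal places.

ε = (∂Q_A/∂P_B)·(P_B/Q_A) ⇒ ∂Q_A/∂P_B = ε·Q_A/P_B = 1.028 × 46/23.5 ≈ 2.01.

2.01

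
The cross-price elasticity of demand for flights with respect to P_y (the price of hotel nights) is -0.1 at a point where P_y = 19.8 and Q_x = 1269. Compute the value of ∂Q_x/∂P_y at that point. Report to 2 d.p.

ε = (∂Q_x/∂P_y)·(P_y/Q_x) ⇒ ∂Q_x/∂P_y = ε·Q_x/P_y = -0.1 × 1269/19.8 ≈ -6.41.

-6.41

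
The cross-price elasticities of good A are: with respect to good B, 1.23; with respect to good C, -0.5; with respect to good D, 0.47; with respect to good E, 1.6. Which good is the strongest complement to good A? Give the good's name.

Complements have ε < 0. The most negative value is -0.5 (good C).

good C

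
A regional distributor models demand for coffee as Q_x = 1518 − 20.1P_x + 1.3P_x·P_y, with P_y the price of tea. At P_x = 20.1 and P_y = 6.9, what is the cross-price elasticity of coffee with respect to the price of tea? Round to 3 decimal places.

0.139

At P_x = 20.1 and P_y = 6.9: Q_x = 1294.287.
∂Q_x/∂P_y = 1.3P_x = 1.3(20.1) = 26.1300.
ε = (∂Q_x/∂P_y)(P_y/Q_x) = 26.1300 × (6.9/1294.287) ≈ 0.139.
ε > 0: substitutes.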